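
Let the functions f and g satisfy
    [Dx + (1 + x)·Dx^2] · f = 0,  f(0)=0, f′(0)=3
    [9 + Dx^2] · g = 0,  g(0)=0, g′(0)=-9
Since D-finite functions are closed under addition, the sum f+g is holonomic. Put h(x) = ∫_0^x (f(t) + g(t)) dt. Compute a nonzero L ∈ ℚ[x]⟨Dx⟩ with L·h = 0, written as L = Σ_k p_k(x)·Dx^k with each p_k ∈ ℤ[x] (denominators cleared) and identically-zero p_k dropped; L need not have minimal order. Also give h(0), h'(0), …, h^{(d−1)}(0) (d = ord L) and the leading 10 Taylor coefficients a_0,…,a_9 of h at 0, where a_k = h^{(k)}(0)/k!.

L = (135 + 162·x + 81·x^2)·Dx^2 + (99 + 261·x + 243·x^2 + 81·x^3)·Dx^3 + (15 + 18·x + 9·x^2)·Dx^4 + (11 + 29·x + 27·x^2 + 9·x^3)·Dx^5  (order 5).
h: a_k = 0, 0, -3, -1/2, 29/8, -3/20, -73/80, -1/14, 969/4480, -1/24, …
ICs: h(0) = 0, h′(0) = 0, h′′(0) = -6, h′′′(0) = -3, h′′′′(0) = 87.

f: a_k = 0, 3, -3/2, 1, -3/4, 3/5, -1/2, 3/7, -3/8, 1/3, …
g: a_k = 0, -9, 0, 27/2, 0, -243/40, 0, 729/560, 0, -729/4480, …
h₀=f+g: left-lcm gives L₀, ord ≤ 4.
h=∫h₀ ⇒ L = L₀·Dx.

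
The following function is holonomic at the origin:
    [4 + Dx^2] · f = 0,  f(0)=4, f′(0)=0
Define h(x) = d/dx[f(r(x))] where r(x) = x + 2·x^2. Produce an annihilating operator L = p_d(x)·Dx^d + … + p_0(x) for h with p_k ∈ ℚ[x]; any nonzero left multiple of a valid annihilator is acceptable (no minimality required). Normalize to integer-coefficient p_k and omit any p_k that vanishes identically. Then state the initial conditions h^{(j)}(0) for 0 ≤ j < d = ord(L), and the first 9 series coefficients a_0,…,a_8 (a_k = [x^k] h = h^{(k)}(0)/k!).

f: a_k = 4, 0, -8, 0, 8/3, 0, -16/45, 0, 8/315, …
Change of var in L_f (x↦r) gives L₀.
Differentiate: ansatz ord ≤ ord L₀ ⇒ L.
L = (52 + 64·x + 384·x^2 + 1024·x^3 + 1024·x^4) + (-12 - 48·x)·Dx + (1 + 8·x + 16·x^2)·Dx^2  (order 2).
h: a_k = 0, -16, -96, -352/3, 320/3, 5728/15, 8512/15, 53824/315, -17792/35, …
ICs: h(0) = 0, h′(0) = -16.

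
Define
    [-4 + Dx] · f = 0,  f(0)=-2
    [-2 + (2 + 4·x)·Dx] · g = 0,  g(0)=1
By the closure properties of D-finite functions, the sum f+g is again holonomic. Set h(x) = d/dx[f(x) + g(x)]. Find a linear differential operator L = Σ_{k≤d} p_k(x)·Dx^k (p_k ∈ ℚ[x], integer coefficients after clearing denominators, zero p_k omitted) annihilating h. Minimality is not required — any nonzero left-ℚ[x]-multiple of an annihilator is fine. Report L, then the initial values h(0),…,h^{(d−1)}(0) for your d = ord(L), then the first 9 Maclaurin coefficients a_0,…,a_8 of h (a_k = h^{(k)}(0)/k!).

f: a_k = -2, -8, -16, -64/3, -64/3, -256/15, -512/45, -2048/315, -1024/315, …
g: a_k = 1, 1, -1/2, 1/2, -5/8, 7/8, -21/16, 33/16, -429/128, …
f+g: L₀ = lclm(L_f,L_g), ord ≤ 1+1.
Derive L from L₀ (diff closure).
L = (-28 - 32·x) + (-13 - 64·x - 64·x^2)·Dx + (5 + 18·x + 16·x^2)·Dx^2  (order 2).
h: a_k = -7, -33, -125/2, -527/6, -1943/24, -9137/120, -22373/720, -266207/5040, 1502737/40320, …
ICs: h(0) = -7, h′(0) = -33.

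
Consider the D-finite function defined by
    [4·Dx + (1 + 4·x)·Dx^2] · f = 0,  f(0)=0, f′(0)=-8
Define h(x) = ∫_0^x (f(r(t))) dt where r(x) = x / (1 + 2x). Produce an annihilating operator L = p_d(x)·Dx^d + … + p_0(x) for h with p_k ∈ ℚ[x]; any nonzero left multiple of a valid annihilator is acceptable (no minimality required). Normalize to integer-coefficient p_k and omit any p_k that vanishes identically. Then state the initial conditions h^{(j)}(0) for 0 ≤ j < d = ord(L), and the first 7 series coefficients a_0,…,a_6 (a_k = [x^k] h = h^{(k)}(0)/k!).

L = (8 + 24·x)·Dx^2 + (1 + 8·x + 12·x^2)·Dx^3  (order 3).
h: a_k = 0, 0, -4, 32/3, -104/3, 128, -7744/15, …
ICs: h(0) = 0, h′(0) = 0, h′′(0) = -8.

f: a_k = 0, -8, 16, -128/3, 128, -2048/5, 4096/3, …
h₀=f(r): pull back L_f along r ⇒ L₀.
h=∫h₀ ⇒ L = L₀·Dx.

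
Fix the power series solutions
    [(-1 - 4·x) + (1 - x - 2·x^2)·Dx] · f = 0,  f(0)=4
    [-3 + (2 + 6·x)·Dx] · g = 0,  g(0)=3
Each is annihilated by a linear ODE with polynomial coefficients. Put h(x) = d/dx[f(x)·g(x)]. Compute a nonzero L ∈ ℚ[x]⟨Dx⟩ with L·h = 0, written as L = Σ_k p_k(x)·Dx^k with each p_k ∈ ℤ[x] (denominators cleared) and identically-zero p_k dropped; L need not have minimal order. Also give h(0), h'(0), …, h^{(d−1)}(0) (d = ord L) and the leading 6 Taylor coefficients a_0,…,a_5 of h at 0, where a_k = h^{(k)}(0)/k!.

L = (27 + 282·x + 663·x^2 + 660·x^3 + 540·x^4) + (-10 - 42·x - 30·x^2 + 98·x^3 + 312·x^4 + 216·x^5)·Dx  (order 1).
h: a_k = 30, 81, 1449/4, 5241/8, 155205/64, 486279/128, …
ICs: h(0) = 30.

f: a_k = 4, 4, 12, 20, 44, 84, …
g: a_k = 3, 9/2, -27/8, 81/16, -1215/128, 5103/256, …
h₀=f·g: eliminate ⇒ L₀, order ≤ 1·1.
Derive L from L₀ (diff closure).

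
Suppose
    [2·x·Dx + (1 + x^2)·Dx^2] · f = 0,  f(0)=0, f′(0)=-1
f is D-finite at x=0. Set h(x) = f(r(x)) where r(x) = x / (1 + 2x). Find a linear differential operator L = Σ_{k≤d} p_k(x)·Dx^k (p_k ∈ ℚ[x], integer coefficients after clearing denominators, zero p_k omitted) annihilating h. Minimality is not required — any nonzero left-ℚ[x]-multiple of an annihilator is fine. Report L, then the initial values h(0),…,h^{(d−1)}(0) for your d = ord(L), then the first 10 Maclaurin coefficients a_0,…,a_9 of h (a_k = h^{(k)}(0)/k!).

L = (4 + 10·x)·Dx + (1 + 4·x + 5·x^2)·Dx^2  (order 2).
h: a_k = 0, -1, 2, -11/3, 6, -41/5, 22/3, 29/7, -42, 1199/9, …
ICs: h(0) = 0, h′(0) = -1.

f: a_k = 0, -1, 0, 1/3, 0, -1/5, 0, 1/7, 0, -1/9, …
h₀=f(r): pull back L_f along r ⇒ L₀.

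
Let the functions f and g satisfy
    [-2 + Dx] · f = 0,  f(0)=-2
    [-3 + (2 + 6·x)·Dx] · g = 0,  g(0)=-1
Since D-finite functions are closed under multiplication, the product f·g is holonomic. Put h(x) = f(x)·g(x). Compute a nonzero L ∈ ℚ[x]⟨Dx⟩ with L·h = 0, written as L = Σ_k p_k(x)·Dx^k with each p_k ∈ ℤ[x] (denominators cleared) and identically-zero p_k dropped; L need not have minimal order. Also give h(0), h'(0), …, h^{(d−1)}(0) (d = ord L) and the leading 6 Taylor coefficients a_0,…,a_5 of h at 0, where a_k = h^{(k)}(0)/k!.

f: a_k = -2, -4, -4, -8/3, -4/3, -8/15, …
g: a_k = -1, -3/2, 9/8, -27/16, 405/128, -1701/256, …
L₀ := L_f ⊗_s L_g (sym. prod.), ord ≤ 1.
L = (-7 - 12·x) + (2 + 6·x)·Dx  (order 1).
h: a_k = 2, 7, 31/4, 181/24, 241/192, 13279/1920, …
ICs: h(0) = 2.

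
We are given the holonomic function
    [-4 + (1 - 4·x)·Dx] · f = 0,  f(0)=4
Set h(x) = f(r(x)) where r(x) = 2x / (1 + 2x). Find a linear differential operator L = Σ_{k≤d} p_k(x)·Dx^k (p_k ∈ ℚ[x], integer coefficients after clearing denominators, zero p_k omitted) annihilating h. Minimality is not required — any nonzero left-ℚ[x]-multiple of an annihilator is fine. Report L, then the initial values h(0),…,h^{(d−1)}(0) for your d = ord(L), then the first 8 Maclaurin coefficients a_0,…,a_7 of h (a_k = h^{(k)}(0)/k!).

L = 8 + (-1 + 4·x + 12·x^2)·Dx  (order 1).
h: a_k = 4, 32, 192, 1152, 6912, 41472, 248832, 1492992, …
ICs: h(0) = 4.

f: a_k = 4, 16, 64, 256, 1024, 4096, 16384, 65536, …
f∘r: x↦r, Dx↦Dx/r' in L_f ⇒ L₀.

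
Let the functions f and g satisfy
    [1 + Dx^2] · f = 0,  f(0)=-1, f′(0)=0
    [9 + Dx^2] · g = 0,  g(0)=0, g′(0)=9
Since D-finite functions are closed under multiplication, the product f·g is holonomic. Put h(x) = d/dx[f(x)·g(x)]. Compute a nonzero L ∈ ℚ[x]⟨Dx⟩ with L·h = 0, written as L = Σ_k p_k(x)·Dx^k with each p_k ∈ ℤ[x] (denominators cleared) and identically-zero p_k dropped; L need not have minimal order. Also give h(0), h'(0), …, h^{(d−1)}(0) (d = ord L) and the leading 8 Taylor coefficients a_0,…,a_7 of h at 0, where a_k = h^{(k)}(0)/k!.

f: a_k = -1, 0, 1/2, 0, -1/24, 0, 1/720, 0, …
g: a_k = 0, 9, 0, -27/2, 0, 243/40, 0, -729/560, …
L₀ := L_f ⊗_s L_g (sym. prod.), ord ≤ 4.
h₀' ⇒ L via d/dx closure of L₀.
L = 64 + 20·Dx^2 + Dx^4  (order 4).
h: a_k = -9, 0, 54, 0, -66, 0, 172/5, 0, …
ICs: h(0) = -9, h′(0) = 0, h′′(0) = 108, h′′′(0) = 0.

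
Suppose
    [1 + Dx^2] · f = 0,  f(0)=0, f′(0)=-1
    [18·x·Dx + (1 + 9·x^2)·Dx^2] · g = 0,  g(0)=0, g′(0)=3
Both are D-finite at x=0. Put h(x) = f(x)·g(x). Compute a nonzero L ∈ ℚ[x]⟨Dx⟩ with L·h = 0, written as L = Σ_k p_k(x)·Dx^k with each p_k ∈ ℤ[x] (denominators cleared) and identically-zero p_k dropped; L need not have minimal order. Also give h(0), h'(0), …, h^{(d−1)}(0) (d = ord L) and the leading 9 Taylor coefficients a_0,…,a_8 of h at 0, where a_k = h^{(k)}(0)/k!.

f: a_k = 0, -1, 0, 1/6, 0, -1/120, 0, 1/5040, 0, …
g: a_k = 0, 3, 0, -9, 0, 243/5, 0, -2187/7, 0, …
Sym-product of L_f,L_g gives L₀ (≤ ord 4).
L = (370 + 9594·x^2 + 4131·x^4 + 2916·x^6 + 6561·x^8) + (684·x + 6804·x^3 + 8748·x^5 + 26244·x^7)·Dx + (380 + 9792·x^2 + 5346·x^4 + 5832·x^6 + 13122·x^8)·Dx^2 + (684·x + 6804·x^3 + 8748·x^5 + 26244·x^7)·Dx^3 + (10 + 198·x^2 + 1215·x^4 + 2916·x^6 + 6561·x^8)·Dx^4  (order 4).
h: a_k = 0, 0, -3, 0, 19/2, 0, -401/8, 0, 15389/48, …
ICs: h(0) = 0, h′(0) = 0, h′′(0) = -6, h′′′(0) = 0.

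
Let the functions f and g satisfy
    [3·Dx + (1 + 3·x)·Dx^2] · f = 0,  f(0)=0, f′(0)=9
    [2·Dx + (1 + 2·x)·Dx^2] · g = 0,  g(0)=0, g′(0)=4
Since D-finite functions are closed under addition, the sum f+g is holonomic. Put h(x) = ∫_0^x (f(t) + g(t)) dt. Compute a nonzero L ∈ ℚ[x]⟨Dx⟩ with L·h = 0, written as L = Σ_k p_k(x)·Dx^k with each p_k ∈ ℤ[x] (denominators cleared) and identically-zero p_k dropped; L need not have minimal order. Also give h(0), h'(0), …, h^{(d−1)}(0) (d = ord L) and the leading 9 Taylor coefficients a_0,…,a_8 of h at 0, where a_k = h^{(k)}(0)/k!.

L = 12·Dx^2 + (10 + 24·x)·Dx^3 + (1 + 5·x + 6·x^2)·Dx^4  (order 4).
h: a_k = 0, 0, 13/2, -35/6, 97/12, -55/4, 793/30, -2315/42, 6817/56, …
ICs: h(0) = 0, h′(0) = 0, h′′(0) = 13, h′′′(0) = -35.

f: a_k = 0, 9, -27/2, 27, -243/4, 729/5, -729/2, 6561/7, -19683/8, …
g: a_k = 0, 4, -4, 16/3, -8, 64/5, -64/3, 256/7, -64, …
f+g: L₀ = lclm(L_f,L_g), ord ≤ 2+2.
Integrate: L := L₀·Dx.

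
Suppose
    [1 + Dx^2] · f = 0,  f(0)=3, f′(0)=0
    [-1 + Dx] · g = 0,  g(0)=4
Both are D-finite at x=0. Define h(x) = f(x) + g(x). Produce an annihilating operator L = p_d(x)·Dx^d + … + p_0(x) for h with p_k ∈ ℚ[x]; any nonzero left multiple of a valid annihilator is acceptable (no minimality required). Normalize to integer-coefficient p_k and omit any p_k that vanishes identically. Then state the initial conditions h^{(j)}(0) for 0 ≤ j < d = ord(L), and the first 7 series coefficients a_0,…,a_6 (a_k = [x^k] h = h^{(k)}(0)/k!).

f: a_k = 3, 0, -3/2, 0, 1/8, 0, -1/240, …
g: a_k = 4, 4, 2, 2/3, 1/6, 1/30, 1/180, …
f+g: L₀ = lclm(L_f,L_g), ord ≤ 2+1.
L = -1 + Dx - Dx^2 + Dx^3  (order 3).
h: a_k = 7, 4, 1/2, 2/3, 7/24, 1/30, 1/720, …
ICs: h(0) = 7, h′(0) = 4, h′′(0) = 1.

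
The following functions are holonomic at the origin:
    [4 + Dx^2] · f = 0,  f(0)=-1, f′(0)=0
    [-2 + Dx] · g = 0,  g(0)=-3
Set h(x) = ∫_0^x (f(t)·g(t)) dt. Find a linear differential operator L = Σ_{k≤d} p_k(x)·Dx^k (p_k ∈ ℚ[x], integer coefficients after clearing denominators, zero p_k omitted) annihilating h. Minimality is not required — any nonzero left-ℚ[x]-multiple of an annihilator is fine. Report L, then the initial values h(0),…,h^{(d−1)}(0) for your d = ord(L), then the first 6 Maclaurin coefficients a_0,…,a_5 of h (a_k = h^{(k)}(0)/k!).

f: a_k = -1, 0, 2, 0, -2/3, 0, …
g: a_k = -3, -6, -6, -4, -2, -4/5, …
f·g: L₀ = L_f ⊗_s L_g, ord ≤ 2·1.
h=∫₀ˣh₀: take L = L₀·Dx.
L = 8·Dx - 4·Dx^2 + Dx^3  (order 3).
h: a_k = 0, 3, 3, 0, -2, -8/5, …
ICs: h(0) = 0, h′(0) = 3, h′′(0) = 6.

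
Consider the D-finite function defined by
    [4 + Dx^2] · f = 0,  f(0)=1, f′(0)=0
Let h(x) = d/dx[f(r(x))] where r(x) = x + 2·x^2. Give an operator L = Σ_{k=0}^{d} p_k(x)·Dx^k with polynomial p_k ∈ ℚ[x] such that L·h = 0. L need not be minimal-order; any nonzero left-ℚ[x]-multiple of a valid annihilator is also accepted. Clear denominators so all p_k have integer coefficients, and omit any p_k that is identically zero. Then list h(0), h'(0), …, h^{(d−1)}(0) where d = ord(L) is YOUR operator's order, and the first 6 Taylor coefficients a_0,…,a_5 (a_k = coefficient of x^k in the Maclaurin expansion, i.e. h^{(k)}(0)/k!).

L = (52 + 64·x + 384·x^2 + 1024·x^3 + 1024·x^4) + (-12 - 48·x)·Dx + (1 + 8·x + 16·x^2)·Dx^2  (order 2).
h: a_k = 0, -4, -24, -88/3, 80/3, 1432/15, …
ICs: h(0) = 0, h′(0) = -4.

f: a_k = 1, 0, -2, 0, 2/3, 0, …
f∘r: x↦r, Dx↦Dx/r' in L_f ⇒ L₀.
h₀' ⇒ L via d/dx closure of L₀.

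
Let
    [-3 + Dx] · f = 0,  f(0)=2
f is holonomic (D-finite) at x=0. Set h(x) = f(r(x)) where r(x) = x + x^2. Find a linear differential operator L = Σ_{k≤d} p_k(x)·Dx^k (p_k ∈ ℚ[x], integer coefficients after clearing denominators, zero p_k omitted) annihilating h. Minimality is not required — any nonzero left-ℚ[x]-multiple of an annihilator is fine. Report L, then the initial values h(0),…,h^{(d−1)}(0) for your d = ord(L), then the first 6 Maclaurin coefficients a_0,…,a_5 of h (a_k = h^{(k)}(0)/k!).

f: a_k = 2, 6, 9, 9, 27/4, 81/20, …
Change of var in L_f (x↦r) gives L₀.
L = (-3 - 6·x) + Dx  (order 1).
h: a_k = 2, 6, 15, 27, 171/4, 1161/20, …
ICs: h(0) = 2.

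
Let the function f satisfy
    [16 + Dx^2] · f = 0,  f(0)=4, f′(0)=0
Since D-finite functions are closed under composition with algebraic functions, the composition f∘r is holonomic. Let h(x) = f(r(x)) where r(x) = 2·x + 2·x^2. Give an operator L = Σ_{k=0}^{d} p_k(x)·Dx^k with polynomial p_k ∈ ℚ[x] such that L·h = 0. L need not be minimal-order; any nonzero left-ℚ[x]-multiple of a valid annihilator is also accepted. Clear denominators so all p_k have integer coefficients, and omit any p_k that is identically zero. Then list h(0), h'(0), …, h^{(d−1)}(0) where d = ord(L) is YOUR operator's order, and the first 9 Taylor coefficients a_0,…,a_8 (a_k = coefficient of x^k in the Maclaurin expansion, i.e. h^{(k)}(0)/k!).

L = (64 + 384·x + 768·x^2 + 512·x^3) - 2·Dx + (1 + 2·x)·Dx^2  (order 2).
h: a_k = 4, 0, -128, -256, 1664/3, 8192/3, 118784/45, -90112/15, -6141952/315, …
ICs: h(0) = 4, h′(0) = 0.

f: a_k = 4, 0, -32, 0, 128/3, 0, -1024/45, 0, 2048/315, …
L₀ from L_f via x↦r, Dx↦r'^{-1}Dx.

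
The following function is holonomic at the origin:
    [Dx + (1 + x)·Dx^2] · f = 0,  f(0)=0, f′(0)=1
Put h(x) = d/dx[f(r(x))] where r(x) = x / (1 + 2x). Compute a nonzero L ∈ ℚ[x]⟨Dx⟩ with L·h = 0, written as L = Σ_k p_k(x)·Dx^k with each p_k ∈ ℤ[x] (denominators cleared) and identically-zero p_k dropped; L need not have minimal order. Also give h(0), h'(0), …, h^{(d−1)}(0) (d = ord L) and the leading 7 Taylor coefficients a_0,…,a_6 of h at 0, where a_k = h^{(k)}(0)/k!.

L = (5 + 12·x) + (1 + 5·x + 6·x^2)·Dx  (order 1).
h: a_k = 1, -5, 19, -65, 211, -665, 2059, …
ICs: h(0) = 1.

f: a_k = 0, 1, -1/2, 1/3, -1/4, 1/5, -1/6, …
h₀=f(r): pull back L_f along r ⇒ L₀.
Differentiate: ansatz ord ≤ ord L₀ ⇒ L.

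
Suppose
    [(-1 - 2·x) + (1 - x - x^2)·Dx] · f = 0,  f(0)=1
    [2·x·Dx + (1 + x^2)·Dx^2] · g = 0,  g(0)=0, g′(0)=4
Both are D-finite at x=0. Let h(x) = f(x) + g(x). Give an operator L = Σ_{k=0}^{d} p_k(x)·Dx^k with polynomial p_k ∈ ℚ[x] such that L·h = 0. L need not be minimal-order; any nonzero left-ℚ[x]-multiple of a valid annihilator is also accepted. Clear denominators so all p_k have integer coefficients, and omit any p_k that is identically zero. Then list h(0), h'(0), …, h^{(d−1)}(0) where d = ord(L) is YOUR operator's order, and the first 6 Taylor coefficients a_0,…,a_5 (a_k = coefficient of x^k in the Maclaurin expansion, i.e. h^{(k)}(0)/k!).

L = (-4 + 16·x + 64·x^2 + 72·x^3 + 66·x^4 + 6·x^6)·Dx + (10 + 24·x + 28·x^2 + 60·x^3 + 65·x^4 + 50·x^5 + 3·x^6 + 6·x^7)·Dx^2 + (-2 - 2·x - 2·x^2 + 8·x^3 + 5·x^4 + 11·x^5 + 6·x^6 + x^7 + x^8)·Dx^3  (order 3).
h: a_k = 1, 5, 2, 5/3, 5, 44/5, …
ICs: h(0) = 1, h′(0) = 5, h′′(0) = 4.

f: a_k = 1, 1, 2, 3, 5, 8, …
g: a_k = 0, 4, 0, -4/3, 0, 4/5, …
Sum ⇒ L₀ = lclm(L_f,L_g) in ℚ(x)⟨Dx⟩.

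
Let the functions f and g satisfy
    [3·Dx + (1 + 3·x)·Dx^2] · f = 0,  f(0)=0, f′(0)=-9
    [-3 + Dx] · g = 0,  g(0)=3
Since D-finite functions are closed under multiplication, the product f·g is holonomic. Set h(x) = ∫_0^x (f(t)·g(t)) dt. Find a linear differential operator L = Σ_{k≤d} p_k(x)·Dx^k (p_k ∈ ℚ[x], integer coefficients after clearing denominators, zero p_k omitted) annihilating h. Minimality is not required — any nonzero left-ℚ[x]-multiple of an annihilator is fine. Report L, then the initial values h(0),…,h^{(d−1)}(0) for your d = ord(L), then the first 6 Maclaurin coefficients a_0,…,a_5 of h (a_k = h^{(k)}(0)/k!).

L = 27·x·Dx + (-3 - 18·x)·Dx^2 + (1 + 3·x)·Dx^3  (order 3).
h: a_k = 0, 0, -27/2, -27/2, -81/4, 0, …
ICs: h(0) = 0, h′(0) = 0, h′′(0) = -27.

f: a_k = 0, -9, 27/2, -27, 243/4, -729/5, …
g: a_k = 3, 9, 27/2, 27/2, 81/8, 243/40, …
h₀=f·g: eliminate ⇒ L₀, order ≤ 2·1.
h=∫₀ˣh₀: take L = L₀·Dx.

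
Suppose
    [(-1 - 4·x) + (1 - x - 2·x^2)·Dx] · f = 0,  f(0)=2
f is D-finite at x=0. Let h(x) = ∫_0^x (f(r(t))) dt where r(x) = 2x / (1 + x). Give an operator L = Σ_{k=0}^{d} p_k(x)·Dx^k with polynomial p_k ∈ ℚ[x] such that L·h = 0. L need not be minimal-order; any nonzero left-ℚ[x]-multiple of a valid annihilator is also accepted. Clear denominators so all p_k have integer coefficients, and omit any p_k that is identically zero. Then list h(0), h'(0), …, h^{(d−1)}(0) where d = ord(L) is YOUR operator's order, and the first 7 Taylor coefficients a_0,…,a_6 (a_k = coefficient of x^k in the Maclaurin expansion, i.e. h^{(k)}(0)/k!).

L = (2 + 18·x)·Dx + (-1 - x + 9·x^2 + 9·x^3)·Dx^2  (order 2).
h: a_k = 0, 2, 2, 20/3, 9, 36, 54, …
ICs: h(0) = 0, h′(0) = 2.

f: a_k = 2, 2, 6, 10, 22, 42, 86, …
h₀=f(r): pull back L_f along r ⇒ L₀.
h=∫h₀ ⇒ L = L₀·Dx.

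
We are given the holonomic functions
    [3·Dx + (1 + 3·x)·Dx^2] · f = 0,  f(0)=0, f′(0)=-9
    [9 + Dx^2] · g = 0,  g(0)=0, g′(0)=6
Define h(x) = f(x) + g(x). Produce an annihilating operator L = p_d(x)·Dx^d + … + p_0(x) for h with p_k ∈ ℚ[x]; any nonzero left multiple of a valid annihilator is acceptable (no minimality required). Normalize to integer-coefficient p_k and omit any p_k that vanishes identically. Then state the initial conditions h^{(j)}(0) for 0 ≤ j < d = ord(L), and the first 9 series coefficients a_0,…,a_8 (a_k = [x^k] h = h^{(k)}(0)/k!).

f: a_k = 0, -9, 27/2, -27, 243/4, -729/5, 729/2, -6561/7, 19683/8, …
g: a_k = 0, 6, 0, -9, 0, 81/20, 0, -243/280, 0, …
h₀=f+g: left-lcm gives L₀, ord ≤ 4.
L = (63 + 54·x + 81·x^2)·Dx + (9 + 45·x + 81·x^2 + 81·x^3)·Dx^2 + (7 + 6·x + 9·x^2)·Dx^3 + (1 + 5·x + 9·x^2 + 9·x^3)·Dx^4  (order 4).
h: a_k = 0, -3, 27/2, -36, 243/4, -567/4, 729/2, -262683/280, 19683/8, …
ICs: h(0) = 0, h′(0) = -3, h′′(0) = 27, h′′′(0) = -216.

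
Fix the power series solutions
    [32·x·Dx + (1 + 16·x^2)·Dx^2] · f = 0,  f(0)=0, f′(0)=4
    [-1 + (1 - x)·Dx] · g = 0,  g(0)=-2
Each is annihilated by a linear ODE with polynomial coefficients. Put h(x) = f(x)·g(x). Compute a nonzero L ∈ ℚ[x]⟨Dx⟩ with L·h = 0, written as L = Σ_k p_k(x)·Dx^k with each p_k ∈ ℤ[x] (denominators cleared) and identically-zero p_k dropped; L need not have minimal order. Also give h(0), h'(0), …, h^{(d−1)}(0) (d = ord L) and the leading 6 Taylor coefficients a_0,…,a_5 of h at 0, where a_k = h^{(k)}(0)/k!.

L = 32·x + (2 - 32·x + 64·x^2)·Dx + (-1 + x - 16·x^2 + 16·x^3)·Dx^2  (order 2).
h: a_k = 0, -8, -8, 104/3, 104/3, -5624/15, …
ICs: h(0) = 0, h′(0) = -8.

f: a_k = 0, 4, 0, -64/3, 0, 1024/5, …
g: a_k = -2, -2, -2, -2, -2, -2, …
L₀ := L_f ⊗_s L_g (sym. prod.), ord ≤ 2.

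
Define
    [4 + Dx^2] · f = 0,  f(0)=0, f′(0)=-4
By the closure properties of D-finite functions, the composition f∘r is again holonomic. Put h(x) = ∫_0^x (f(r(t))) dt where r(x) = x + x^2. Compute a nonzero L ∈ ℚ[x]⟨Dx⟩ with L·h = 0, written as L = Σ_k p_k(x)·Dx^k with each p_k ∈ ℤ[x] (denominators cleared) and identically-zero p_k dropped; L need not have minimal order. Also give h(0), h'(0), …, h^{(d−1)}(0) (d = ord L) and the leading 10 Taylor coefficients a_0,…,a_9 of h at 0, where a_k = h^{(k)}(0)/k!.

f: a_k = 0, -4, 0, 8/3, 0, -8/15, 0, 16/315, 0, -8/2835, …
Substitute x→r, Dx→(1/r')Dx; clear ⇒ L₀.
h=∫h₀ ⇒ L = L₀·Dx.
L = (4 + 24·x + 48·x^2 + 32·x^3)·Dx - 2·Dx^2 + (1 + 2·x)·Dx^3  (order 3).
h: a_k = 0, 0, -2, -4/3, 2/3, 8/5, 56/45, 0, -208/315, -224/405, …
ICs: h(0) = 0, h′(0) = 0, h′′(0) = -4.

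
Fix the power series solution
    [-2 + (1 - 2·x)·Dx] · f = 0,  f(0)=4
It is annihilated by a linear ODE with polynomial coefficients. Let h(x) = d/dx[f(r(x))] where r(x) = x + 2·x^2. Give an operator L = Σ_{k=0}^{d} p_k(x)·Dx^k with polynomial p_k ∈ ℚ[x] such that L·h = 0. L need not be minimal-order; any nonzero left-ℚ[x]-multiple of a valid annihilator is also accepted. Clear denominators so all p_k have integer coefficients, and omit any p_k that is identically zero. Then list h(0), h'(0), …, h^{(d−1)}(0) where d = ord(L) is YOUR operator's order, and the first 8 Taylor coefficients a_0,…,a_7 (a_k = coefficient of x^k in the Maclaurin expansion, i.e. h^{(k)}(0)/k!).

f: a_k = 4, 8, 16, 32, 64, 128, 256, 512, …
L₀ from L_f via x↦r, Dx↦r'^{-1}Dx.
h=h₀': d/dx-closure on L₀ ⇒ L.
L = (8 + 24·x + 48·x^2) + (-1 - 2·x + 12·x^2 + 16·x^3)·Dx  (order 1).
h: a_k = 8, 64, 288, 1280, 5120, 19968, 75264, 278528, …
ICs: h(0) = 8.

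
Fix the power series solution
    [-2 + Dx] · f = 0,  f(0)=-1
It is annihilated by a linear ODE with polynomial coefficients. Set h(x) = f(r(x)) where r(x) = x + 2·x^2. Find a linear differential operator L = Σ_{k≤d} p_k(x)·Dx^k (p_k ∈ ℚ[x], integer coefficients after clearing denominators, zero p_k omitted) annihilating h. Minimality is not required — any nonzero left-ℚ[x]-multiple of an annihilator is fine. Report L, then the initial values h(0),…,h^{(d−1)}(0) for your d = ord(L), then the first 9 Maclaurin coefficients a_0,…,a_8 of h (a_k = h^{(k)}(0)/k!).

f: a_k = -1, -2, -2, -4/3, -2/3, -4/15, -4/45, -8/315, -2/315, …
L₀ from L_f via x↦r, Dx↦r'^{-1}Dx.
L = (-2 - 8·x) + Dx  (order 1).
h: a_k = -1, -2, -6, -28/3, -50/3, -108/5, -1324/45, -10424/315, -3958/105, …
ICs: h(0) = -1.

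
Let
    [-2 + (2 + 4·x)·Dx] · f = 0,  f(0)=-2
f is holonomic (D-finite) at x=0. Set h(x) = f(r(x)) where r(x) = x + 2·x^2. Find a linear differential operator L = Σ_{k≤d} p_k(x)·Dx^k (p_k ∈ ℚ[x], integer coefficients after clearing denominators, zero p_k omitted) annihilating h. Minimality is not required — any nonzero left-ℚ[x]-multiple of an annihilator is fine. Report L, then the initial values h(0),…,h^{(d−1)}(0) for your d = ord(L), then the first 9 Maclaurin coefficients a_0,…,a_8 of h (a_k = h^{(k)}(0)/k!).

L = (-1 - 4·x) + (1 + 2·x + 4·x^2)·Dx  (order 1).
h: a_k = -2, -2, -3, 3, -3/4, -15/4, 57/8, -21/8, -867/64, …
ICs: h(0) = -2.

f: a_k = -2, -2, 1, -1, 5/4, -7/4, 21/8, -33/8, 429/64, …
Change of var in L_f (x↦r) gives L₀.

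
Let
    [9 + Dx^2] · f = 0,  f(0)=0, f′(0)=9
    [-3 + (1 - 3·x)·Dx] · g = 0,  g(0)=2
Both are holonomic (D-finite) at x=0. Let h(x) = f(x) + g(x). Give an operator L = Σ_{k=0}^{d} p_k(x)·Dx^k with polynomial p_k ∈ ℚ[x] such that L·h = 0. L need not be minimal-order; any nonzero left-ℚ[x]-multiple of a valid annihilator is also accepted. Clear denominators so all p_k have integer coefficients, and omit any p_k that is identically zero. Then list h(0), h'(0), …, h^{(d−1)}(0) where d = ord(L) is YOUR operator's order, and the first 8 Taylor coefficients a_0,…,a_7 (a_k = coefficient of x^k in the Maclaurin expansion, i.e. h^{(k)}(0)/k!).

f: a_k = 0, 9, 0, -27/2, 0, 243/40, 0, -729/560, …
g: a_k = 2, 6, 18, 54, 162, 486, 1458, 4374, …
f+g: L₀ = lclm(L_f,L_g), ord ≤ 2+1.
L = (-63 + 54·x - 81·x^2) + (9 - 45·x + 81·x^2 - 81·x^3)·Dx + (-7 + 6·x - 9·x^2)·Dx^2 + (1 - 5·x + 9·x^2 - 9·x^3)·Dx^3  (order 3).
h: a_k = 2, 15, 18, 81/2, 162, 19683/40, 1458, 2448711/560, …
ICs: h(0) = 2, h′(0) = 15, h′′(0) = 36.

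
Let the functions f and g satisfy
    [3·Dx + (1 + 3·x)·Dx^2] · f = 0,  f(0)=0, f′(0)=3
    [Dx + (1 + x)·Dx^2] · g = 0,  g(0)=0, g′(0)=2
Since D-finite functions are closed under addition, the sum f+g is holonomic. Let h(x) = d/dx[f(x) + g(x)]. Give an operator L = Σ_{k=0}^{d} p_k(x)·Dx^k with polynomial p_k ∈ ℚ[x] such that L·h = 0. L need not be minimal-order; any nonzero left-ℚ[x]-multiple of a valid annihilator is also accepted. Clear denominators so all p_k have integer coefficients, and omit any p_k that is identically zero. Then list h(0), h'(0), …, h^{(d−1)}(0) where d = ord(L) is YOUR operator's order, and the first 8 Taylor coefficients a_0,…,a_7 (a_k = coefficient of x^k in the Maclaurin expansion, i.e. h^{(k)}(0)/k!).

f: a_k = 0, 3, -9/2, 9, -81/4, 243/5, -243/2, 2187/7, …
g: a_k = 0, 2, -1, 2/3, -1/2, 2/5, -1/3, 2/7, …
L₀ := lclm(L_f,L_g); ord L₀ ≤ 2+2.
h₀' ⇒ L via d/dx closure of L₀.
L = 6 + (8 + 12·x)·Dx + (1 + 4·x + 3·x^2)·Dx^2  (order 2).
h: a_k = 5, -11, 29, -83, 245, -731, 2189, -6563, …
ICs: h(0) = 5, h′(0) = -11.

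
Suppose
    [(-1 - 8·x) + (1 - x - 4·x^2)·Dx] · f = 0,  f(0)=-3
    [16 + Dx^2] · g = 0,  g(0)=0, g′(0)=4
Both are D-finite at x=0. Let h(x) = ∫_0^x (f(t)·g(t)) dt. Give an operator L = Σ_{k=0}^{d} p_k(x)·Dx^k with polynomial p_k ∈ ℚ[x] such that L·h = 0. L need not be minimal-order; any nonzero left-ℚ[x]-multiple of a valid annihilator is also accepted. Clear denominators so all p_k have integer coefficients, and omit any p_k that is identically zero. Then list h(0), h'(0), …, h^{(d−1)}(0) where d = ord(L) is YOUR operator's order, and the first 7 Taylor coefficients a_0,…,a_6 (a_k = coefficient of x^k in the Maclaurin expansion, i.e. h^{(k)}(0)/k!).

L = (-8 + 16·x + 64·x^2)·Dx + (2 + 16·x)·Dx^2 + (-1 + x + 4·x^2)·Dx^3  (order 3).
h: a_k = 0, 0, -6, -4, -7, -76/5, -178/5, …
ICs: h(0) = 0, h′(0) = 0, h′′(0) = -12.

f: a_k = -3, -3, -15, -27, -87, -195, -543, …
g: a_k = 0, 4, 0, -32/3, 0, 128/15, 0, …
f·g: L₀ = L_f ⊗_s L_g, ord ≤ 1·2.
∫: right-multiply L₀ by Dx.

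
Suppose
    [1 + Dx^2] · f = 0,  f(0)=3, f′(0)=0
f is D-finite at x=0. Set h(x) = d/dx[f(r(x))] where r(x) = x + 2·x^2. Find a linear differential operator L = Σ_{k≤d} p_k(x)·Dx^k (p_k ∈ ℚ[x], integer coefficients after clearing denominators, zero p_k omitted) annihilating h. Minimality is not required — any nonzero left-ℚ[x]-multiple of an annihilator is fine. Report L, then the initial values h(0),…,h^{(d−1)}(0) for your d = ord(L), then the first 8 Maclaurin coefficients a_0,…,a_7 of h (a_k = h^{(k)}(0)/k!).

L = (49 + 16·x + 96·x^2 + 256·x^3 + 256·x^4) + (-12 - 48·x)·Dx + (1 + 8·x + 16·x^2)·Dx^2  (order 2).
h: a_k = 0, -3, -18, -47/2, 5, 719/40, 553/20, 23521/1680, …
ICs: h(0) = 0, h′(0) = -3.

f: a_k = 3, 0, -3/2, 0, 1/8, 0, -1/240, 0, …
L₀ from L_f via x↦r, Dx↦r'^{-1}Dx.
Derive L from L₀ (diff closure).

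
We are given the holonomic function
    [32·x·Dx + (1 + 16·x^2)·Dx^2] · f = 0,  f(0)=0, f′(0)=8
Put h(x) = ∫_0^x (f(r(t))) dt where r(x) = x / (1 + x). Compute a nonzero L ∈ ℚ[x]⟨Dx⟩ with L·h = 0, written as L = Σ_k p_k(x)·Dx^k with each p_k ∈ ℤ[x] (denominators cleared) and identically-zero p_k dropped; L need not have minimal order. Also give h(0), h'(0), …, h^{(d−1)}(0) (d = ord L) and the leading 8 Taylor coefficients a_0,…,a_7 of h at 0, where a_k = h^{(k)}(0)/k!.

L = (2 + 34·x)·Dx^2 + (1 + 2·x + 17·x^2)·Dx^3  (order 3).
h: a_k = 0, 0, 4, -8/3, -26/3, 24, 404/15, -4888/21, …
ICs: h(0) = 0, h′(0) = 0, h′′(0) = 8.

f: a_k = 0, 8, 0, -128/3, 0, 2048/5, 0, -32768/7, …
f∘r: x↦r, Dx↦Dx/r' in L_f ⇒ L₀.
h=∫₀ˣh₀: take L = L₀·Dx.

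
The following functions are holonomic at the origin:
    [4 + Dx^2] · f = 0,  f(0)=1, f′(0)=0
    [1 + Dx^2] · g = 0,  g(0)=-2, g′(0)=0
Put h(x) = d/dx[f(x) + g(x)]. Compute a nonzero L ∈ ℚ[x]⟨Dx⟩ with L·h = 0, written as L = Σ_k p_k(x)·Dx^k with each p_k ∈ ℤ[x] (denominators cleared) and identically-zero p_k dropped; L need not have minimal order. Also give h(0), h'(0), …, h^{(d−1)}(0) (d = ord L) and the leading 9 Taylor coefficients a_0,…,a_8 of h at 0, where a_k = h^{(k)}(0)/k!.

f: a_k = 1, 0, -2, 0, 2/3, 0, -4/45, 0, 2/315, …
g: a_k = -2, 0, 1, 0, -1/12, 0, 1/360, 0, -1/20160, …
L₀ := lclm(L_f,L_g); ord L₀ ≤ 2+2.
Derive L from L₀ (diff closure).
L = 4 + 5·Dx^2 + Dx^4  (order 4).
h: a_k = 0, -2, 0, 7/3, 0, -31/60, 0, 127/2520, 0, …
ICs: h(0) = 0, h′(0) = -2, h′′(0) = 0, h′′′(0) = 14.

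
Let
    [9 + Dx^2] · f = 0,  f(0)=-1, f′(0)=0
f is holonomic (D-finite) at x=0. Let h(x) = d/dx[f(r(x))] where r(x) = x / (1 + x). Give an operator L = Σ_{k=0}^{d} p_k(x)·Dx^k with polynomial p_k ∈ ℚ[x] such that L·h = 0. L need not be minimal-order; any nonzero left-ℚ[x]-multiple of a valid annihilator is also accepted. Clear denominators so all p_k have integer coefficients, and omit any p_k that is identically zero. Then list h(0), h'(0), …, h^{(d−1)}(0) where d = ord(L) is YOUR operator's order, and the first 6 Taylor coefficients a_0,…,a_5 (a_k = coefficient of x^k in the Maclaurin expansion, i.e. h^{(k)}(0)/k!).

L = (15 + 12·x + 6·x^2) + (6 + 18·x + 18·x^2 + 6·x^3)·Dx + (1 + 4·x + 6·x^2 + 4·x^3 + x^4)·Dx^2  (order 2).
h: a_k = 0, 9, -27, 81/2, -45/2, -2457/40, …
ICs: h(0) = 0, h′(0) = 9.

f: a_k = -1, 0, 9/2, 0, -27/8, 0, …
h₀=f(r): pull back L_f along r ⇒ L₀.
Derive L from L₀ (diff closure).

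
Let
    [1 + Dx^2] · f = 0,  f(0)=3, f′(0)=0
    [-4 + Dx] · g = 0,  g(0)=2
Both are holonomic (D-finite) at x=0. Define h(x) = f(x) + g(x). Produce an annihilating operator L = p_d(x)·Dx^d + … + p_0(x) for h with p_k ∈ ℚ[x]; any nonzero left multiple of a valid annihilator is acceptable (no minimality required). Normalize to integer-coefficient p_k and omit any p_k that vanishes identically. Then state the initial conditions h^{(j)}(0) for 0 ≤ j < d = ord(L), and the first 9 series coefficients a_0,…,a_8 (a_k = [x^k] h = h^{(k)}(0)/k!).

L = -4 + Dx - 4·Dx^2 + Dx^3  (order 3).
h: a_k = 5, 8, 29/2, 64/3, 515/24, 256/15, 8189/720, 2048/315, 3745/1152, …
ICs: h(0) = 5, h′(0) = 8, h′′(0) = 29.

f: a_k = 3, 0, -3/2, 0, 1/8, 0, -1/240, 0, 1/13440, …
g: a_k = 2, 8, 16, 64/3, 64/3, 256/15, 512/45, 2048/315, 1024/315, …
h₀=f+g: left-lcm gives L₀, ord ≤ 3.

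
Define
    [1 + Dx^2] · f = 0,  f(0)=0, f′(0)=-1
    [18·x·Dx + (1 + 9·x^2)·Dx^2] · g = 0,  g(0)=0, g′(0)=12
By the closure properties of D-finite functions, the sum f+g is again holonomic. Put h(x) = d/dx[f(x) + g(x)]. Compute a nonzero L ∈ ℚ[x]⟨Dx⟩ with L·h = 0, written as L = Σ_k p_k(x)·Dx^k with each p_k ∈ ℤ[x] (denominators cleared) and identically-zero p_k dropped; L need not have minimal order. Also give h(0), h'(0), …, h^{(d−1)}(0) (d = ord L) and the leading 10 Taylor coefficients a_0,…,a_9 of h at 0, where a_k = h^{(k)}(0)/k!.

f: a_k = 0, -1, 0, 1/6, 0, -1/120, 0, 1/5040, 0, -1/362880, …
g: a_k = 0, 12, 0, -36, 0, 972/5, 0, -8748/7, 0, 8748, …
Weyl lclm of L_f,L_g ⇒ L₀ (ord ≤ 4).
h₀' ⇒ L via d/dx closure of L₀.
L = (-1926·x + 17820·x^3 + 1458·x^5) + (-17 + 351·x^2 + 4617·x^4 + 729·x^6)·Dx + (-1926·x + 17820·x^3 + 1458·x^5)·Dx^2 + (-17 + 351·x^2 + 4617·x^4 + 729·x^6)·Dx^3  (order 3).
h: a_k = 11, 0, -215/2, 0, 23327/24, 0, -6298559/720, 0, 3174474239/40320, 0, …
ICs: h(0) = 11, h′(0) = 0, h′′(0) = -215.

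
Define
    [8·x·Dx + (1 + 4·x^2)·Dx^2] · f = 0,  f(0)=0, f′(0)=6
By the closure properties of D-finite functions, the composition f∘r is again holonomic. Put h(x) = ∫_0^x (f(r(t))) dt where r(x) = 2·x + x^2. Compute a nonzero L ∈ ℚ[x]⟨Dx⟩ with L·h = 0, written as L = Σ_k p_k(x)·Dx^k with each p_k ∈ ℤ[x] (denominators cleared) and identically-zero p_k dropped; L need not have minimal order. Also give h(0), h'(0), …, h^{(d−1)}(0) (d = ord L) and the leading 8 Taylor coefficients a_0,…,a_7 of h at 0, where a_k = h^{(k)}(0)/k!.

f: a_k = 0, 6, 0, -8, 0, 96/5, 0, -384/7, …
Substitute x→r, Dx→(1/r')Dx; clear ⇒ L₀.
h=∫₀ˣh₀: take L = L₀·Dx.
L = (-1 + 32·x + 64·x^2 + 48·x^3 + 12·x^4)·Dx^2 + (1 + x + 16·x^2 + 32·x^3 + 20·x^4 + 4·x^5)·Dx^3  (order 3).
h: a_k = 0, 0, 6, 2, -16, -96/5, 472/5, 1528/7, …
ICs: h(0) = 0, h′(0) = 0, h′′(0) = 12.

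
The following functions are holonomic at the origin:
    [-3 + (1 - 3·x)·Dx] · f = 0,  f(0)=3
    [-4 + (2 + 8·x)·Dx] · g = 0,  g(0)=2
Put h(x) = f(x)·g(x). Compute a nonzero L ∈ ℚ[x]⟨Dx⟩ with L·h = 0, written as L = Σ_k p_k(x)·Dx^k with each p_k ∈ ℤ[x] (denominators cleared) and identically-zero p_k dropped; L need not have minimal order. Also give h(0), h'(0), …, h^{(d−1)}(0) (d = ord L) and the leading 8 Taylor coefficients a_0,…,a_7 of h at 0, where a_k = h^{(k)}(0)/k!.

f: a_k = 3, 9, 27, 81, 243, 729, 2187, 6561, …
g: a_k = 2, 4, -4, 8, -20, 56, -168, 528, …
f·g: L₀ = L_f ⊗_s L_g, ord ≤ 1·1.
L = (5 + 6·x) + (-1 - x + 12·x^2)·Dx  (order 1).
h: a_k = 6, 30, 78, 258, 714, 2310, 6426, 20862, …
ICs: h(0) = 6.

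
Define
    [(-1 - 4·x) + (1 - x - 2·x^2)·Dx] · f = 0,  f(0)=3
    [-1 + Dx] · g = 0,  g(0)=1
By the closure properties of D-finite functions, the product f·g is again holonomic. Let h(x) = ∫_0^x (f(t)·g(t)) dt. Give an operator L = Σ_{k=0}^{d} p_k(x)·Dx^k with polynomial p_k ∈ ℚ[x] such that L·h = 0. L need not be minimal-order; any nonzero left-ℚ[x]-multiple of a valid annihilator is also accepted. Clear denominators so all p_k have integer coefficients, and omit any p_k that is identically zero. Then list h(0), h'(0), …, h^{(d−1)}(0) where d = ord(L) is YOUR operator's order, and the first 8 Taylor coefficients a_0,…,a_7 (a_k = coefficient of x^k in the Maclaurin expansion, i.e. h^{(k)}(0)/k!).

L = (2 + 3·x - 2·x^2)·Dx + (-1 + x + 2·x^2)·Dx^2  (order 2).
h: a_k = 0, 3, 3, 9/2, 13/2, 85/8, 701/40, 50737/1680, …
ICs: h(0) = 0, h′(0) = 3.

f: a_k = 3, 3, 9, 15, 33, 63, 129, 255, …
g: a_k = 1, 1, 1/2, 1/6, 1/24, 1/120, 1/720, 1/5040, …
Sym-product of L_f,L_g gives L₀ (≤ ord 1).
h=∫₀ˣh₀: take L = L₀·Dx.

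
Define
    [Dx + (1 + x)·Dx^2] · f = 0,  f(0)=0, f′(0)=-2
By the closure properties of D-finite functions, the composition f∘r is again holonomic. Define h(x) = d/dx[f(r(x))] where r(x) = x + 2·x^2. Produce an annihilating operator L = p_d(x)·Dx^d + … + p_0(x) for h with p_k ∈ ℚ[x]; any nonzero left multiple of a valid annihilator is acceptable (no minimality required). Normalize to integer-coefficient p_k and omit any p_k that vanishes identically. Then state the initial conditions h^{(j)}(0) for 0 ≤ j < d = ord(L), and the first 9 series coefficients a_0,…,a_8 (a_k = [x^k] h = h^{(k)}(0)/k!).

f: a_k = 0, -2, 1, -2/3, 1/2, -2/5, 1/3, -2/7, 1/4, …
Change of var in L_f (x↦r) gives L₀.
Derive L from L₀ (diff closure).
L = (-3 + 4·x + 8·x^2) + (1 + 5·x + 6·x^2 + 8·x^3)·Dx  (order 1).
h: a_k = -2, -6, 10, 2, -22, 18, 26, -62, 10, …
ICs: h(0) = -2.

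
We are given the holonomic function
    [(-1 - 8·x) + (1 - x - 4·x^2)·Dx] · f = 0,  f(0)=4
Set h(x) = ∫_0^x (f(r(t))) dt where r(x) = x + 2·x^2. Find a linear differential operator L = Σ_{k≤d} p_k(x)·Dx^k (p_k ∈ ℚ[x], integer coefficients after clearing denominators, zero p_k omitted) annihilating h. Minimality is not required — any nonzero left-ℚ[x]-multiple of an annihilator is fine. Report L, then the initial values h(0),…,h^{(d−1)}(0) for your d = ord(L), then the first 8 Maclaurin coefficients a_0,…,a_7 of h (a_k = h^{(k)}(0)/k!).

f: a_k = 4, 4, 20, 36, 116, 260, 724, 1764, …
Change of var in L_f (x↦r) gives L₀.
h=∫₀ˣh₀: take L = L₀·Dx.
L = (1 + 12·x + 48·x^2 + 64·x^3)·Dx + (-1 + x + 6·x^2 + 16·x^3 + 16·x^4)·Dx^2  (order 2).
h: a_k = 0, 4, 2, 28/3, 29, 412/5, 270, 6396/7, …
ICs: h(0) = 0, h′(0) = 4.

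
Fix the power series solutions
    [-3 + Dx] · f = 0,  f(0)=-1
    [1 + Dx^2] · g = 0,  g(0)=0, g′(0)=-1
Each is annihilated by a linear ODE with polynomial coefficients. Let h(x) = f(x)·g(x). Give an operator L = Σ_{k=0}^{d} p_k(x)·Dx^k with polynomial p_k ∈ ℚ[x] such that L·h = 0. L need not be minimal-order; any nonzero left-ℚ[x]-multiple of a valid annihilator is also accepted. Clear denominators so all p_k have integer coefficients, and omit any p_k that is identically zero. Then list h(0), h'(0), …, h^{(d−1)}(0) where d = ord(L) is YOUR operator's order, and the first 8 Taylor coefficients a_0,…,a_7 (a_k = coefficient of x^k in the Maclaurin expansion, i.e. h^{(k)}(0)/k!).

L = 10 - 6·Dx + Dx^2  (order 2).
h: a_k = 0, 1, 3, 13/3, 4, 79/30, 13/10, 307/630, …
ICs: h(0) = 0, h′(0) = 1.

f: a_k = -1, -3, -9/2, -9/2, -27/8, -81/40, -81/80, -243/560, …
g: a_k = 0, -1, 0, 1/6, 0, -1/120, 0, 1/5040, …
Sym-product of L_f,L_g gives L₀ (≤ ord 2).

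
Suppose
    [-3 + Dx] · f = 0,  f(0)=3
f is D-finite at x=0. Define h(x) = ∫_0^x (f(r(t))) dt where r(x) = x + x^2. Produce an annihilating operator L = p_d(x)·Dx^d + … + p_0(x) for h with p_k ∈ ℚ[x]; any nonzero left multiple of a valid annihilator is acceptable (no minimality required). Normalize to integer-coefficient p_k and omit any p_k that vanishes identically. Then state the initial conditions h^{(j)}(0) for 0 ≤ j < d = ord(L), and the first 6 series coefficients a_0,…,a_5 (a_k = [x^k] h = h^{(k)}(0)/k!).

L = (-3 - 6·x)·Dx + Dx^2  (order 2).
h: a_k = 0, 3, 9/2, 15/2, 81/8, 513/40, …
ICs: h(0) = 0, h′(0) = 3.

f: a_k = 3, 9, 27/2, 27/2, 81/8, 243/40, …
Change of var in L_f (x↦r) gives L₀.
Integrate: L := L₀·Dx.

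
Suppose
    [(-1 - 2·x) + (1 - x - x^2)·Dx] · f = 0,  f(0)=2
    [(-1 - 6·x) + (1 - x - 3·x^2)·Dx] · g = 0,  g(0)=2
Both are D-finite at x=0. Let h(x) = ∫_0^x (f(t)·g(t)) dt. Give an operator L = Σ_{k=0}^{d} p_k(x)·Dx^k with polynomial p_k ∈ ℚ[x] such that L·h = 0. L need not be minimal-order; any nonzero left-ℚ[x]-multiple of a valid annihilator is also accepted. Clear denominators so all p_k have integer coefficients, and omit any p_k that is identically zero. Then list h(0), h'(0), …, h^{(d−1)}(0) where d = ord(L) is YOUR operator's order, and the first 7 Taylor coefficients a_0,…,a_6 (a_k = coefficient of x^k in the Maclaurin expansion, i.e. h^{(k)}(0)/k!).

L = (-2 - 6·x + 12·x^2 + 12·x^3)·Dx + (1 - 2·x - 3·x^2 + 4·x^3 + 3·x^4)·Dx^2  (order 2).
h: a_k = 0, 4, 4, 28/3, 16, 168/5, 196/3, …
ICs: h(0) = 0, h′(0) = 4.

f: a_k = 2, 2, 4, 6, 10, 16, 26, …
g: a_k = 2, 2, 8, 14, 38, 80, 194, …
Product ⇒ symmetric product L₀, ord ≤ 1.
Integrate: L := L₀·Dx.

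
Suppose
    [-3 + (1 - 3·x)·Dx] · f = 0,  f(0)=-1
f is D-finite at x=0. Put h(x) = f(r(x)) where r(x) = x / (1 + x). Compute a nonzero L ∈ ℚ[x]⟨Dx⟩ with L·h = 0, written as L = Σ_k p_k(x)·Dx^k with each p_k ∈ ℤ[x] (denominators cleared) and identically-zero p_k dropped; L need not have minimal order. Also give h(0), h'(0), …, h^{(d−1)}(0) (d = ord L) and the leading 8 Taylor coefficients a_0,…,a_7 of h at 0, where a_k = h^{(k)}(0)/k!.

f: a_k = -1, -3, -9, -27, -81, -243, -729, -2187, …
f∘r: x↦r, Dx↦Dx/r' in L_f ⇒ L₀.
L = 3 + (-1 + x + 2·x^2)·Dx  (order 1).
h: a_k = -1, -3, -6, -12, -24, -48, -96, -192, …
ICs: h(0) = -1.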